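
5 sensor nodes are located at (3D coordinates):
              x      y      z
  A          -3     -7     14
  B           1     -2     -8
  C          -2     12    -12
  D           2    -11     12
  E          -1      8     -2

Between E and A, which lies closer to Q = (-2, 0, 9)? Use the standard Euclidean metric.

Compare squared distances:
|QE|² = (-2−(-1))² + (0−8)² + (9−(-2))² = 1 + 64 + 121 = 186
|QA|² = (-2−(-3))² + (0−(-7))² + (9−14)² = 1 + 49 + 25 = 75
186 > 75, so A is closer.

A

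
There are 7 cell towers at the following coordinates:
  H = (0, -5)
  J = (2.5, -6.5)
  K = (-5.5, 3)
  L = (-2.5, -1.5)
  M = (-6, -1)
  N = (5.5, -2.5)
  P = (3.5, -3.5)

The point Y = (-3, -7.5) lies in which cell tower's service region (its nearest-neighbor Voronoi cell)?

Compare squared distances (the ordering matches that of the actual distances):
|YH|² = 9 + 6.25 = 15.25
|YJ|² = 30.25 + 1 = 31.25
|YK|² = 6.25 + 110.25 = 116.5
|YL|² = 0.25 + 36 = 36.25
|YM|² = 9 + 42.25 = 51.25
|YN|² = 72.25 + 25 = 97.25
|YP|² = 42.25 + 16 = 58.25
H is nearest.

H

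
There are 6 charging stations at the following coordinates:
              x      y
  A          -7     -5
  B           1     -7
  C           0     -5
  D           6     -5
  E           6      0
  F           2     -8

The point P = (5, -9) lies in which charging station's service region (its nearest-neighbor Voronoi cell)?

F

Squared Euclidean distances:
|PA|² = (5−(-7))² + (-9−(-5))² = 144 + 16 = 160
|PB|² = (5−1)² + (-9−(-7))² = 16 + 4 = 20
|PC|² = (5−0)² + (-9−(-5))² = 25 + 16 = 41
|PD|² = (5−6)² + (-9−(-5))² = 1 + 16 = 17
|PE|² = (5−6)² + (-9−0)² = 1 + 81 = 82
|PF|² = (5−2)² + (-9−(-8))² = 9 + 1 = 10
Minimum is at F.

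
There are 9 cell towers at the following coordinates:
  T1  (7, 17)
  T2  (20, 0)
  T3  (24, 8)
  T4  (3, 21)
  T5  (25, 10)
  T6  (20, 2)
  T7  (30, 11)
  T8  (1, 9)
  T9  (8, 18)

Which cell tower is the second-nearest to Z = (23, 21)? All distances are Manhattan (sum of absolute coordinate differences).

T3

d(Z,T1) = |23−7| + |21−17| = 16 + 4 = 20
d(Z,T2) = |23−20| + |21−0| = 3 + 21 = 24
d(Z,T3) = |23−24| + |21−8| = 1 + 13 = 14
d(Z,T4) = |23−3| + |21−21| = 20 + 0 = 20
d(Z,T5) = |23−25| + |21−10| = 2 + 11 = 13
d(Z,T6) = |23−20| + |21−2| = 3 + 19 = 22
d(Z,T7) = |23−30| + |21−11| = 7 + 10 = 17
d(Z,T8) = |23−1| + |21−9| = 22 + 12 = 34
d(Z,T9) = |23−8| + |21−18| = 15 + 3 = 18
Sorted ascending: T5, T3, T7, … — the second-nearest is T3.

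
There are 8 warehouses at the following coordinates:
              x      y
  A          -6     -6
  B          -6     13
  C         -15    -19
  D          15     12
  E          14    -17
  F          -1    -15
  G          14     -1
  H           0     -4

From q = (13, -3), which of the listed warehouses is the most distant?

C

Compare squared distances (the ordering matches that of the actual distances):
|qA|² = (13−(-6))² + (-3−(-6))² = 361 + 9 = 370
|qB|² = (13−(-6))² + (-3−13)² = 361 + 256 = 617
|qC|² = (13−(-15))² + (-3−(-19))² = 784 + 256 = 1040
|qD|² = (13−15)² + (-3−12)² = 4 + 225 = 229
|qE|² = (13−14)² + (-3−(-17))² = 1 + 196 = 197
|qF|² = (13−(-1))² + (-3−(-15))² = 196 + 144 = 340
|qG|² = (13−14)² + (-3−(-1))² = 1 + 4 = 5
|qH|² = (13−0)² + (-3−(-4))² = 169 + 1 = 170
The largest is to C.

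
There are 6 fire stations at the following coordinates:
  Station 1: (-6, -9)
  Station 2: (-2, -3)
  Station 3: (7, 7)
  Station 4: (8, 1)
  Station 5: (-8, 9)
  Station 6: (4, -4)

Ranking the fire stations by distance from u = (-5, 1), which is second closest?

Compare squared distances (the ordering matches that of the actual distances):
d²(u, Station 1) = 1 + 100 = 101
d²(u, Station 2) = 9 + 16 = 25
d²(u, Station 3) = 144 + 36 = 180
d²(u, Station 4) = 169 + 0 = 169
d²(u, Station 5) = 9 + 64 = 73
d²(u, Station 6) = 81 + 25 = 106
Sorted ascending: Station 2, Station 5, Station 1, … — the second-nearest is Station 5.

Station 5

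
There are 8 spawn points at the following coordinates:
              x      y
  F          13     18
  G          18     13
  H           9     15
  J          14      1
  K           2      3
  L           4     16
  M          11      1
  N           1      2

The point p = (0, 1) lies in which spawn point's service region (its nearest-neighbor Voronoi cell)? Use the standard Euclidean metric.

N

Since √ is increasing, it suffices to compare squared distances:
|pF|² = 169 + 289 = 458
|pG|² = 324 + 144 = 468
|pH|² = 81 + 196 = 277
|pJ|² = 196 + 0 = 196
|pK|² = 4 + 4 = 8
|pL|² = 16 + 225 = 241
|pM|² = 121 + 0 = 121
|pN|² = 1 + 1 = 2
The smallest is to N, so p lies in the Voronoi region of N.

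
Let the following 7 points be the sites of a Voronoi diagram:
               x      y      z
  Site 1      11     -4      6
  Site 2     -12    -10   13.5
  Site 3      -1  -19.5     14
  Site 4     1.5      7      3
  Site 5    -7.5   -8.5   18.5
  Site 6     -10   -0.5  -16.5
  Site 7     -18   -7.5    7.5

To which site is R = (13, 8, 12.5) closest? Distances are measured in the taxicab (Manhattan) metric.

d(R, Site 1) = |13−11| + |8−(-4)| + |12.5−6| = 2 + 12 + 6.5 = 20.5
d(R, Site 2) = |13−(-12)| + |8−(-10)| + |12.5−13.5| = 25 + 18 + 1 = 44
d(R, Site 3) = |13−(-1)| + |8−(-19.5)| + |12.5−14| = 14 + 27.5 + 1.5 = 43
d(R, Site 4) = |13−1.5| + |8−7| + |12.5−3| = 11.5 + 1 + 9.5 = 22
d(R, Site 5) = |13−(-7.5)| + |8−(-8.5)| + |12.5−18.5| = 20.5 + 16.5 + 6 = 43
d(R, Site 6) = |13−(-10)| + |8−(-0.5)| + |12.5−(-16.5)| = 23 + 8.5 + 29 = 60.5
d(R, Site 7) = |13−(-18)| + |8−(-7.5)| + |12.5−7.5| = 31 + 15.5 + 5 = 51.5
Site 1 is nearest.

Site 1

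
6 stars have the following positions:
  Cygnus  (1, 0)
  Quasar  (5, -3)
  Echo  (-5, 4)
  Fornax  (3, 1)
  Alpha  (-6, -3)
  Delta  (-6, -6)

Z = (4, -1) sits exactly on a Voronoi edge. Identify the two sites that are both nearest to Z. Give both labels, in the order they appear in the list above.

Quasar and Fornax

Squared distances from Z to each site:
d²(Z, Cygnus) = 9 + 1 = 10
d²(Z, Quasar) = 1 + 4 = 5
d²(Z, Echo) = 81 + 25 = 106
d²(Z, Fornax) = 1 + 4 = 5
d²(Z, Alpha) = 100 + 4 = 104
d²(Z, Delta) = 100 + 25 = 125
Z is equidistant from Quasar and Fornax (both at squared distance 5), and every other site is strictly farther — so Z lies on the Quasar–Fornax Voronoi edge.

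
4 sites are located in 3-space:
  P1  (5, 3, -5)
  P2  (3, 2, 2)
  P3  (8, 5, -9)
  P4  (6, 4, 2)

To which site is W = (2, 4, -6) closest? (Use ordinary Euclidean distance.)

Compare squared distances (the ordering matches that of the actual distances):
|WP1|² = 9 + 1 + 1 = 11
|WP2|² = 1 + 4 + 64 = 69
|WP3|² = 36 + 1 + 9 = 46
|WP4|² = 16 + 0 + 64 = 80
Minimum is at P1.

P1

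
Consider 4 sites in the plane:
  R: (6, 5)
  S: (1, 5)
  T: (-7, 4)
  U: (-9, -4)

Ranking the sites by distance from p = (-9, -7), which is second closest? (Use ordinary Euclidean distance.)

Compare squared distances (the ordering matches that of the actual distances):
|pR|² = 225 + 144 = 369
|pS|² = 100 + 144 = 244
|pT|² = 4 + 121 = 125
|pU|² = 0 + 9 = 9
Sorted ascending: U, T, S, … — the second-nearest is T.

T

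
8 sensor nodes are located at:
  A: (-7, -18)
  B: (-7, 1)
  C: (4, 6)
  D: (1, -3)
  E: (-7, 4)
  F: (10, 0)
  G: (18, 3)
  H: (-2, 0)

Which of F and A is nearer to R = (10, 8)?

F

Compare squared distances:
|RF|² = (10−10)² + (8−0)² = 0 + 64 = 64
|RA|² = (10−(-7))² + (8−(-18))² = 289 + 676 = 965
64 < 965, so F is closer.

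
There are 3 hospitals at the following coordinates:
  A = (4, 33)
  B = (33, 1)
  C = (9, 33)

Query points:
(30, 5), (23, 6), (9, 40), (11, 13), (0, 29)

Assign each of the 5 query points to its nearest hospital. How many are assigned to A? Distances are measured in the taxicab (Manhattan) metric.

(30, 5) — d to each: A:54, B:7, C:49 → nearest is B
(23, 6) — d to each: A:46, B:15, C:41 → nearest is B
(9, 40) — d to each: A:12, B:63, C:7 → nearest is C
(11, 13) — d to each: A:27, B:34, C:22 → nearest is C
(0, 29) — d to each: A:8, B:61, C:13 → nearest is A
1 of the 5 points has A as nearest.

1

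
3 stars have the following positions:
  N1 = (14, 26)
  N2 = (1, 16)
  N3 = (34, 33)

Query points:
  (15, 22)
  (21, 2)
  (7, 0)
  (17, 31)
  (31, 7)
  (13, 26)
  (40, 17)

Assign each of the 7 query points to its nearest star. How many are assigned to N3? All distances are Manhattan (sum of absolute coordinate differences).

2

(15, 22) — d to each: N1:5, N2:20, N3:30 → nearest is N1
(21, 2) — d to each: N1:31, N2:34, N3:44 → nearest is N1
(7, 0) — d to each: N1:33, N2:22, N3:60 → nearest is N2
(17, 31) — d to each: N1:8, N2:31, N3:19 → nearest is N1
(31, 7) — d to each: N1:36, N2:39, N3:29 → nearest is N3
(13, 26) — d to each: N1:1, N2:22, N3:28 → nearest is N1
(40, 17) — d to each: N1:35, N2:40, N3:22 → nearest is N3
2 of the 7 points have N3 as nearest.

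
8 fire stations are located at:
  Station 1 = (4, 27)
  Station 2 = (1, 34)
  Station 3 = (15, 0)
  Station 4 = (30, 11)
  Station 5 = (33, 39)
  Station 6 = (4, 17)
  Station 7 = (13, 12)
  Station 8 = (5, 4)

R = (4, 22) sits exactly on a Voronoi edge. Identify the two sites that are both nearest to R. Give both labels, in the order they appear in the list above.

Station 1 and Station 6

Squared distances from R to each site:
d²(R, Station 1) = 0 + 25 = 25
d²(R, Station 2) = 9 + 144 = 153
d²(R, Station 3) = 121 + 484 = 605
d²(R, Station 4) = 676 + 121 = 797
d²(R, Station 5) = 841 + 289 = 1130
d²(R, Station 6) = 0 + 25 = 25
d²(R, Station 7) = 81 + 100 = 181
d²(R, Station 8) = 1 + 324 = 325
R is equidistant from Station 1 and Station 6 (both at squared distance 25), and every other site is strictly farther — so R lies on the Station 1–Station 6 Voronoi edge.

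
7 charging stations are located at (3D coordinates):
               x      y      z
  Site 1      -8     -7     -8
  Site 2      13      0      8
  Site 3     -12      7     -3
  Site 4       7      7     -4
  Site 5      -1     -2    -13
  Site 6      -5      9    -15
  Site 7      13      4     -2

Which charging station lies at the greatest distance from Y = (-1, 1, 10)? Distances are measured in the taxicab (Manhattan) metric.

d(Y, Site 1) = |-1−(-8)| + |1−(-7)| + |10−(-8)| = 7 + 8 + 18 = 33
d(Y, Site 2) = |-1−13| + |1−0| + |10−8| = 14 + 1 + 2 = 17
d(Y, Site 3) = |-1−(-12)| + |1−7| + |10−(-3)| = 11 + 6 + 13 = 30
d(Y, Site 4) = |-1−7| + |1−7| + |10−(-4)| = 8 + 6 + 14 = 28
d(Y, Site 5) = |-1−(-1)| + |1−(-2)| + |10−(-13)| = 0 + 3 + 23 = 26
d(Y, Site 6) = |-1−(-5)| + |1−9| + |10−(-15)| = 4 + 8 + 25 = 37
d(Y, Site 7) = |-1−13| + |1−4| + |10−(-2)| = 14 + 3 + 12 = 29
The largest is to Site 6.

Site 6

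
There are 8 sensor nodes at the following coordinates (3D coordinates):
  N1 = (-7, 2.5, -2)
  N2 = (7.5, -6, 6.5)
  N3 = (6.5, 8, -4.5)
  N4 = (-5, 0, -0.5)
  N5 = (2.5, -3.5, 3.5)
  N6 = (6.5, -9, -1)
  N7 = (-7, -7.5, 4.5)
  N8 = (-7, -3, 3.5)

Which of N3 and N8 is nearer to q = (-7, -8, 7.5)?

Compare squared distances:
|qN3|² = (-7−6.5)² + (-8−8)² + (7.5−(-4.5))² = 182.25 + 256 + 144 = 582.25
|qN8|² = (-7−(-7))² + (-8−(-3))² + (7.5−3.5)² = 0 + 25 + 16 = 41
582.25 > 41, so N8 is closer.

N8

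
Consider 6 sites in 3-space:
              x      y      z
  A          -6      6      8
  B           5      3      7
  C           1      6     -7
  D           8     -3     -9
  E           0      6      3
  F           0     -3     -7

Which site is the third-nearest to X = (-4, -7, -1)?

Since √ is increasing, it suffices to compare squared distances:
|XA|² = (-4−(-6))² + (-7−6)² + (-1−8)² = 4 + 169 + 81 = 254
|XB|² = (-4−5)² + (-7−3)² + (-1−7)² = 81 + 100 + 64 = 245
|XC|² = (-4−1)² + (-7−6)² + (-1−(-7))² = 25 + 169 + 36 = 230
|XD|² = (-4−8)² + (-7−(-3))² + (-1−(-9))² = 144 + 16 + 64 = 224
|XE|² = (-4−0)² + (-7−6)² + (-1−3)² = 16 + 169 + 16 = 201
|XF|² = (-4−0)² + (-7−(-3))² + (-1−(-7))² = 16 + 16 + 36 = 68
Sorted ascending: F, E, D, C, … — the third-nearest is D.

D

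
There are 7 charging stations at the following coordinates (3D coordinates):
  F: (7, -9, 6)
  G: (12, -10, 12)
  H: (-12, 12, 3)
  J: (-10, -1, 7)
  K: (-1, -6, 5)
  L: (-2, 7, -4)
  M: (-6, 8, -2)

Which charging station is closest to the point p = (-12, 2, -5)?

M

Squared Euclidean distances:
|pF|² = (-12−7)² + (2−(-9))² + (-5−6)² = 361 + 121 + 121 = 603
|pG|² = (-12−12)² + (2−(-10))² + (-5−12)² = 576 + 144 + 289 = 1009
|pH|² = (-12−(-12))² + (2−12)² + (-5−3)² = 0 + 100 + 64 = 164
|pJ|² = (-12−(-10))² + (2−(-1))² + (-5−7)² = 4 + 9 + 144 = 157
|pK|² = (-12−(-1))² + (2−(-6))² + (-5−5)² = 121 + 64 + 100 = 285
|pL|² = (-12−(-2))² + (2−7)² + (-5−(-4))² = 100 + 25 + 1 = 126
|pM|² = (-12−(-6))² + (2−8)² + (-5−(-2))² = 36 + 36 + 9 = 81
The smallest is to M, so p lies in the Voronoi region of M.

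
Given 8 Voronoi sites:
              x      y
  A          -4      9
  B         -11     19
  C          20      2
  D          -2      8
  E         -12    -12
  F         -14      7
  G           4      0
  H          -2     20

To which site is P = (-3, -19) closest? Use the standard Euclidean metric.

Compare squared distances (the ordering matches that of the actual distances):
|PA|² = (-3−(-4))² + (-19−9)² = 1 + 784 = 785
|PB|² = (-3−(-11))² + (-19−19)² = 64 + 1444 = 1508
|PC|² = (-3−20)² + (-19−2)² = 529 + 441 = 970
|PD|² = (-3−(-2))² + (-19−8)² = 1 + 729 = 730
|PE|² = (-3−(-12))² + (-19−(-12))² = 81 + 49 = 130
|PF|² = (-3−(-14))² + (-19−7)² = 121 + 676 = 797
|PG|² = (-3−4)² + (-19−0)² = 49 + 361 = 410
|PH|² = (-3−(-2))² + (-19−20)² = 1 + 1521 = 1522
E is nearest.

E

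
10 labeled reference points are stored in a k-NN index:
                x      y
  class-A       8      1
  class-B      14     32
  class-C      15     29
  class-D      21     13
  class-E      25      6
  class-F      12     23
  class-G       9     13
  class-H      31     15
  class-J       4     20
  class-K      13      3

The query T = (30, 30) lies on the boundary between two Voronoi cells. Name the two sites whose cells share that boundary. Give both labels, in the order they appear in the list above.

class-C and class-H

Squared distances from T to each site:
d²(T, class-A) = (30−8)² + (30−1)² = 484 + 841 = 1325
d²(T, class-B) = (30−14)² + (30−32)² = 256 + 4 = 260
d²(T, class-C) = (30−15)² + (30−29)² = 225 + 1 = 226
d²(T, class-D) = (30−21)² + (30−13)² = 81 + 289 = 370
d²(T, class-E) = (30−25)² + (30−6)² = 25 + 576 = 601
d²(T, class-F) = (30−12)² + (30−23)² = 324 + 49 = 373
d²(T, class-G) = (30−9)² + (30−13)² = 441 + 289 = 730
d²(T, class-H) = (30−31)² + (30−15)² = 1 + 225 = 226
d²(T, class-J) = (30−4)² + (30−20)² = 676 + 100 = 776
d²(T, class-K) = (30−13)² + (30−3)² = 289 + 729 = 1018
T is equidistant from class-C and class-H (both at squared distance 226), and every other site is strictly farther — so T lies on the class-C–class-H Voronoi edge.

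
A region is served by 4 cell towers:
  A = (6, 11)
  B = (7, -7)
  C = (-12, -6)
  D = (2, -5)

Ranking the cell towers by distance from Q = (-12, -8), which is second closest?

D

Compare squared distances (the ordering matches that of the actual distances):
|QA|² = (-12−6)² + (-8−11)² = 324 + 361 = 685
|QB|² = (-12−7)² + (-8−(-7))² = 361 + 1 = 362
|QC|² = (-12−(-12))² + (-8−(-6))² = 0 + 4 = 4
|QD|² = (-12−2)² + (-8−(-5))² = 196 + 9 = 205
Sorted ascending: C, D, B, … — the second-nearest is D.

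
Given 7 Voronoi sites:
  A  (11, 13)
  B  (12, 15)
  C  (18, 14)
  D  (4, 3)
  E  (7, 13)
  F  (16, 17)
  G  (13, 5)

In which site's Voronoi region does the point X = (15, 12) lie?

C

Squared Euclidean distances:
|XA|² = (15−11)² + (12−13)² = 16 + 1 = 17
|XB|² = (15−12)² + (12−15)² = 9 + 9 = 18
|XC|² = (15−18)² + (12−14)² = 9 + 4 = 13
|XD|² = (15−4)² + (12−3)² = 121 + 81 = 202
|XE|² = (15−7)² + (12−13)² = 64 + 1 = 65
|XF|² = (15−16)² + (12−17)² = 1 + 25 = 26
|XG|² = (15−13)² + (12−5)² = 4 + 49 = 53
C is nearest.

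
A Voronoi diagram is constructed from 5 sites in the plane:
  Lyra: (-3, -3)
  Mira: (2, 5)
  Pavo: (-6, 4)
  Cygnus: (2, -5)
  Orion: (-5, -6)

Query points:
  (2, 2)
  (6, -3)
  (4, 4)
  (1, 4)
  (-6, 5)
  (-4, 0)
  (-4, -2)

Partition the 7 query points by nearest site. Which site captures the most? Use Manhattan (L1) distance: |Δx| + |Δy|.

Mira

(2, 2) — d to each: Lyra:10, Mira:3, Pavo:10, Cygnus:7, Orion:15 → nearest is Mira
(6, -3) — d to each: Lyra:9, Mira:12, Pavo:19, Cygnus:6, Orion:14 → nearest is Cygnus
(4, 4) — d to each: Lyra:14, Mira:3, Pavo:10, Cygnus:11, Orion:19 → nearest is Mira
(1, 4) — d to each: Lyra:11, Mira:2, Pavo:7, Cygnus:10, Orion:16 → nearest is Mira
(-6, 5) — d to each: Lyra:11, Mira:8, Pavo:1, Cygnus:18, Orion:12 → nearest is Pavo
(-4, 0) — d to each: Lyra:4, Mira:11, Pavo:6, Cygnus:11, Orion:7 → nearest is Lyra
(-4, -2) — d to each: Lyra:2, Mira:13, Pavo:8, Cygnus:9, Orion:5 → nearest is Lyra
Tally — Lyra:2, Mira:3, Pavo:1, Cygnus:1. Mira captures the most (3).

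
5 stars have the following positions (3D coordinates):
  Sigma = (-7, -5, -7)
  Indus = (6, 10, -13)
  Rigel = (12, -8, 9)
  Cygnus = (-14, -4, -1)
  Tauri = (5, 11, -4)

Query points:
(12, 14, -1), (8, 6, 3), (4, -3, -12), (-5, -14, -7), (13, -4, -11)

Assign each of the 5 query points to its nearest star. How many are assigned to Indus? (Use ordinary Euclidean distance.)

(12, 14, -1) — d² to each: Sigma:758, Indus:196, Rigel:584, Cygnus:1000, Tauri:67 → nearest is Tauri
(8, 6, 3) — d² to each: Sigma:446, Indus:276, Rigel:248, Cygnus:600, Tauri:83 → nearest is Tauri
(4, -3, -12) — d² to each: Sigma:150, Indus:174, Rigel:530, Cygnus:446, Tauri:261 → nearest is Sigma
(-5, -14, -7) — d² to each: Sigma:85, Indus:733, Rigel:581, Cygnus:217, Tauri:734 → nearest is Sigma
(13, -4, -11) — d² to each: Sigma:417, Indus:249, Rigel:417, Cygnus:829, Tauri:338 → nearest is Indus
1 of the 5 points has Indus as nearest.

1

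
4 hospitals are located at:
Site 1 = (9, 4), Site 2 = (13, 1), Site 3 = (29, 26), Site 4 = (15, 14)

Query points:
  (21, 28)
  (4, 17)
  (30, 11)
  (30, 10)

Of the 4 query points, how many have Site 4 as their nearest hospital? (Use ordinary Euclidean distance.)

2

(21, 28) — d² to each: Site 1:720, Site 2:793, Site 3:68, Site 4:232 → nearest is Site 3
(4, 17) — d² to each: Site 1:194, Site 2:337, Site 3:706, Site 4:130 → nearest is Site 4
(30, 11) — d² to each: Site 1:490, Site 2:389, Site 3:226, Site 4:234 → nearest is Site 3
(30, 10) — d² to each: Site 1:477, Site 2:370, Site 3:257, Site 4:241 → nearest is Site 4
2 of the 4 points have Site 4 as nearest.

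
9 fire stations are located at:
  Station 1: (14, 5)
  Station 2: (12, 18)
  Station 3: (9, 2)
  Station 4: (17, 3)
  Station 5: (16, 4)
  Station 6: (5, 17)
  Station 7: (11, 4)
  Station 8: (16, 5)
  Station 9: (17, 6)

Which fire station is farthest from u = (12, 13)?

Since √ is increasing, it suffices to compare squared distances:
d²(u, Station 1) = (12−14)² + (13−5)² = 4 + 64 = 68
d²(u, Station 2) = (12−12)² + (13−18)² = 0 + 25 = 25
d²(u, Station 3) = (12−9)² + (13−2)² = 9 + 121 = 130
d²(u, Station 4) = (12−17)² + (13−3)² = 25 + 100 = 125
d²(u, Station 5) = (12−16)² + (13−4)² = 16 + 81 = 97
d²(u, Station 6) = (12−5)² + (13−17)² = 49 + 16 = 65
d²(u, Station 7) = (12−11)² + (13−4)² = 1 + 81 = 82
d²(u, Station 8) = (12−16)² + (13−5)² = 16 + 64 = 80
d²(u, Station 9) = (12−17)² + (13−6)² = 25 + 49 = 74
The largest is to Station 3.

Station 3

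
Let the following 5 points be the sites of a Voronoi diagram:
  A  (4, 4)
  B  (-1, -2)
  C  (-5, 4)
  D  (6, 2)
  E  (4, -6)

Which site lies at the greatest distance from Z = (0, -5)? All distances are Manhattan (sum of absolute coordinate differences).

d(Z,A) = |0−4| + |-5−4| = 4 + 9 = 13
d(Z,B) = |0−(-1)| + |-5−(-2)| = 1 + 3 = 4
d(Z,C) = |0−(-5)| + |-5−4| = 5 + 9 = 14
d(Z,D) = |0−6| + |-5−2| = 6 + 7 = 13
d(Z,E) = |0−4| + |-5−(-6)| = 4 + 1 = 5
The largest is to C.

C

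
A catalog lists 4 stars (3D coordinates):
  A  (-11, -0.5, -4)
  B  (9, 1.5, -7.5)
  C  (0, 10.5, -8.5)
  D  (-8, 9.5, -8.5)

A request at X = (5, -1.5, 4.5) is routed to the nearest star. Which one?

Compare squared distances (the ordering matches that of the actual distances):
|XA|² = (5−(-11))² + (-1.5−(-0.5))² + (4.5−(-4))² = 256 + 1 + 72.25 = 329.25
|XB|² = (5−9)² + (-1.5−1.5)² + (4.5−(-7.5))² = 16 + 9 + 144 = 169
|XC|² = (5−0)² + (-1.5−10.5)² + (4.5−(-8.5))² = 25 + 144 + 169 = 338
|XD|² = (5−(-8))² + (-1.5−9.5)² + (4.5−(-8.5))² = 169 + 121 + 169 = 459
B is nearest.

B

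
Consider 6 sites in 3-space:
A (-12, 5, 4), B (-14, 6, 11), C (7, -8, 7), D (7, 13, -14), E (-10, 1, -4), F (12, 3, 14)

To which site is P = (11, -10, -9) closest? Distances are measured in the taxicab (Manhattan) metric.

d(P,A) = 23 + 15 + 13 = 51
d(P,B) = 25 + 16 + 20 = 61
d(P,C) = 4 + 2 + 16 = 22
d(P,D) = 4 + 23 + 5 = 32
d(P,E) = 21 + 11 + 5 = 37
d(P,F) = 1 + 13 + 23 = 37
Minimum is at C.

C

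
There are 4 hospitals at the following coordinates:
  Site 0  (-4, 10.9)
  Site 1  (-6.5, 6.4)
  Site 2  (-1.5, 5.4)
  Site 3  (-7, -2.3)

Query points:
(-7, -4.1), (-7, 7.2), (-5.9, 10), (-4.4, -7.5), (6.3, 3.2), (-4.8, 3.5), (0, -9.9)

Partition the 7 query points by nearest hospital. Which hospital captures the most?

(-7, -4.1) — d² to each: Site 0:234, Site 1:110.5, Site 2:120.5, Site 3:3.24 → nearest is Site 3
(-7, 7.2) — d² to each: Site 0:22.69, Site 1:0.89, Site 2:33.49, Site 3:90.25 → nearest is Site 1
(-5.9, 10) — d² to each: Site 0:4.42, Site 1:13.32, Site 2:40.52, Site 3:152.5 → nearest is Site 0
(-4.4, -7.5) — d² to each: Site 0:338.72, Site 1:197.62, Site 2:174.82, Site 3:33.8 → nearest is Site 3
(6.3, 3.2) — d² to each: Site 0:165.38, Site 1:174.08, Site 2:65.68, Site 3:207.14 → nearest is Site 2
(-4.8, 3.5) — d² to each: Site 0:55.4, Site 1:11.3, Site 2:14.5, Site 3:38.48 → nearest is Site 1
(0, -9.9) — d² to each: Site 0:448.64, Site 1:307.94, Site 2:236.34, Site 3:106.76 → nearest is Site 3
Tally — Site 0:1, Site 1:2, Site 2:1, Site 3:3. Site 3 captures the most (3).

Site 3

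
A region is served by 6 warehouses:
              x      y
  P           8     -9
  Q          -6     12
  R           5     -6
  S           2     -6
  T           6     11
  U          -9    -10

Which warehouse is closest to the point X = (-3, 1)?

Compare squared distances (the ordering matches that of the actual distances):
|XP|² = 121 + 100 = 221
|XQ|² = 9 + 121 = 130
|XR|² = 64 + 49 = 113
|XS|² = 25 + 49 = 74
|XT|² = 81 + 100 = 181
|XU|² = 36 + 121 = 157
The smallest is to S, so X lies in the Voronoi region of S.

S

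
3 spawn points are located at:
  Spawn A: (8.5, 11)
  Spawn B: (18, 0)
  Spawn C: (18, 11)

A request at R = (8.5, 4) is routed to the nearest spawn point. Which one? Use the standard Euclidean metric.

Compare squared distances (the ordering matches that of the actual distances):
d²(R, Spawn A) = (8.5−8.5)² + (4−11)² = 0 + 49 = 49
d²(R, Spawn B) = (8.5−18)² + (4−0)² = 90.25 + 16 = 106.25
d²(R, Spawn C) = (8.5−18)² + (4−11)² = 90.25 + 49 = 139.25
The smallest is to Spawn A, so R lies in the Voronoi region of Spawn A.

Spawn A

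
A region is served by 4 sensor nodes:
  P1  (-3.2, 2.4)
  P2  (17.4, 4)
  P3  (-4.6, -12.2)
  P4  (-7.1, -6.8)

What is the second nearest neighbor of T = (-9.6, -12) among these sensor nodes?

P4

Since √ is increasing, it suffices to compare squared distances:
|TP1|² = (-9.6−(-3.2))² + (-12−2.4)² = 40.96 + 207.36 = 248.32
|TP2|² = (-9.6−17.4)² + (-12−4)² = 729 + 256 = 985
|TP3|² = (-9.6−(-4.6))² + (-12−(-12.2))² = 25 + 0.04 = 25.04
|TP4|² = (-9.6−(-7.1))² + (-12−(-6.8))² = 6.25 + 27.04 = 33.29
Sorted ascending: P3, P4, P1, … — the second-nearest is P4.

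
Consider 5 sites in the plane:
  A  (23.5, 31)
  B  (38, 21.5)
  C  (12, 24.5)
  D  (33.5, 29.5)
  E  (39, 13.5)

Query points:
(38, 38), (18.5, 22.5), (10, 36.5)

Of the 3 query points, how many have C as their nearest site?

2

(38, 38) — d² to each: A:259.25, B:272.25, C:858.25, D:92.5, E:601.25 → nearest is D
(18.5, 22.5) — d² to each: A:97.25, B:381.25, C:46.25, D:274, E:501.25 → nearest is C
(10, 36.5) — d² to each: A:212.5, B:1009, C:148, D:601.25, E:1370 → nearest is C
2 of the 3 points have C as nearest.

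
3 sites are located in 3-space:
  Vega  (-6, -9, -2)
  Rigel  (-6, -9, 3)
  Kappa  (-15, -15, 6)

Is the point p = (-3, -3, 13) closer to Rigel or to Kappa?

Rigel

Compare squared distances:
d²(p, Rigel) = (-3−(-6))² + (-3−(-9))² + (13−3)² = 9 + 36 + 100 = 145
d²(p, Kappa) = (-3−(-15))² + (-3−(-15))² + (13−6)² = 144 + 144 + 49 = 337
145 < 337, so Rigel is closer.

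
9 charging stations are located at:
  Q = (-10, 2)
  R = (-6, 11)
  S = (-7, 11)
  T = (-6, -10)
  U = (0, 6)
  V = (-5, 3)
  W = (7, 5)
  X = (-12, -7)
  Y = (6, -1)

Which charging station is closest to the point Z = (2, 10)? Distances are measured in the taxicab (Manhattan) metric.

d(Z,Q) = 12 + 8 = 20
d(Z,R) = 8 + 1 = 9
d(Z,S) = 9 + 1 = 10
d(Z,T) = 8 + 20 = 28
d(Z,U) = 2 + 4 = 6
d(Z,V) = 7 + 7 = 14
d(Z,W) = 5 + 5 = 10
d(Z,X) = 14 + 17 = 31
d(Z,Y) = 4 + 11 = 15
Minimum is at U.

U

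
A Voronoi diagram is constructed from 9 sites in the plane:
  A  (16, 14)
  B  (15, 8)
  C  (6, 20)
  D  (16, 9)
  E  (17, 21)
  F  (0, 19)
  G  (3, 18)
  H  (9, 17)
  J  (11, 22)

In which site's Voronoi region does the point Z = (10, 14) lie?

H

Squared Euclidean distances:
|ZA|² = (10−16)² + (14−14)² = 36 + 0 = 36
|ZB|² = (10−15)² + (14−8)² = 25 + 36 = 61
|ZC|² = (10−6)² + (14−20)² = 16 + 36 = 52
|ZD|² = (10−16)² + (14−9)² = 36 + 25 = 61
|ZE|² = (10−17)² + (14−21)² = 49 + 49 = 98
|ZF|² = (10−0)² + (14−19)² = 100 + 25 = 125
|ZG|² = (10−3)² + (14−18)² = 49 + 16 = 65
|ZH|² = (10−9)² + (14−17)² = 1 + 9 = 10
|ZJ|² = (10−11)² + (14−22)² = 1 + 64 = 65
The smallest is to H, so Z lies in the Voronoi region of H.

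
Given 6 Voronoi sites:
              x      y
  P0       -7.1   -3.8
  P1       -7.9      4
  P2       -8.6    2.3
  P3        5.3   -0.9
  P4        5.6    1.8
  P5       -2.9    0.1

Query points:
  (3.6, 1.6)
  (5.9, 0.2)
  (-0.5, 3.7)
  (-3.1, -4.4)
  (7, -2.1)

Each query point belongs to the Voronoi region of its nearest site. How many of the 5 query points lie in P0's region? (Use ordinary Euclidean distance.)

(3.6, 1.6) — d² to each: P0:143.65, P1:138.01, P2:149.33, P3:9.14, P4:4.04, P5:44.5 → nearest is P4
(5.9, 0.2) — d² to each: P0:185, P1:204.88, P2:214.66, P3:1.57, P4:2.65, P5:77.45 → nearest is P3
(-0.5, 3.7) — d² to each: P0:99.81, P1:54.85, P2:67.57, P3:54.8, P4:40.82, P5:18.72 → nearest is P5
(-3.1, -4.4) — d² to each: P0:16.36, P1:93.6, P2:75.14, P3:82.81, P4:114.13, P5:20.29 → nearest is P0
(7, -2.1) — d² to each: P0:201.7, P1:259.22, P2:262.72, P3:4.33, P4:17.17, P5:102.85 → nearest is P3
1 of the 5 points has P0 as nearest.

1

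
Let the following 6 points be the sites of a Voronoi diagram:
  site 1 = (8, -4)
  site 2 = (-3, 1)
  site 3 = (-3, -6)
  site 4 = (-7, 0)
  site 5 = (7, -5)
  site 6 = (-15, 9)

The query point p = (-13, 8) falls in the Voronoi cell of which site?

Squared Euclidean distances:
d²(p, site 1) = (-13−8)² + (8−(-4))² = 441 + 144 = 585
d²(p, site 2) = (-13−(-3))² + (8−1)² = 100 + 49 = 149
d²(p, site 3) = (-13−(-3))² + (8−(-6))² = 100 + 196 = 296
d²(p, site 4) = (-13−(-7))² + (8−0)² = 36 + 64 = 100
d²(p, site 5) = (-13−7)² + (8−(-5))² = 400 + 169 = 569
d²(p, site 6) = (-13−(-15))² + (8−9)² = 4 + 1 = 5
site 6 is nearest.

site 6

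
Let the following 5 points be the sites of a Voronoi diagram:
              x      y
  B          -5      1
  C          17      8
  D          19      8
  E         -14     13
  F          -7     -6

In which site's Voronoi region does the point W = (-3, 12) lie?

Squared Euclidean distances:
|WB|² = (-3−(-5))² + (12−1)² = 4 + 121 = 125
|WC|² = (-3−17)² + (12−8)² = 400 + 16 = 416
|WD|² = (-3−19)² + (12−8)² = 484 + 16 = 500
|WE|² = (-3−(-14))² + (12−13)² = 121 + 1 = 122
|WF|² = (-3−(-7))² + (12−(-6))² = 16 + 324 = 340
The smallest is to E, so W lies in the Voronoi region of E.

E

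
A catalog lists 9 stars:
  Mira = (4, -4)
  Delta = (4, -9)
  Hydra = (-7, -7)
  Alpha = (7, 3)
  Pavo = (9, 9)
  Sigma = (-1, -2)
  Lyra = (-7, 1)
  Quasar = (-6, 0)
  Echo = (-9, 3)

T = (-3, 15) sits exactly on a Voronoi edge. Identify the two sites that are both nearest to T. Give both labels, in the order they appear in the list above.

Squared distances from T to each site:
d²(T, Mira) = 49 + 361 = 410
d²(T, Delta) = 49 + 576 = 625
d²(T, Hydra) = 16 + 484 = 500
d²(T, Alpha) = 100 + 144 = 244
d²(T, Pavo) = 144 + 36 = 180
d²(T, Sigma) = 4 + 289 = 293
d²(T, Lyra) = 16 + 196 = 212
d²(T, Quasar) = 9 + 225 = 234
d²(T, Echo) = 36 + 144 = 180
T is equidistant from Pavo and Echo (both at squared distance 180), and every other site is strictly farther — so T lies on the Pavo–Echo Voronoi edge.

Pavo and Echo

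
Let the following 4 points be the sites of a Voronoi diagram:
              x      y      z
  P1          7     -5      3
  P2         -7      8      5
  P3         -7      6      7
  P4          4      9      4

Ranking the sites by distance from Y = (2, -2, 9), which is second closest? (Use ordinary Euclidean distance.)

P3

Squared Euclidean distances:
|YP1|² = (2−7)² + (-2−(-5))² + (9−3)² = 25 + 9 + 36 = 70
|YP2|² = (2−(-7))² + (-2−8)² + (9−5)² = 81 + 100 + 16 = 197
|YP3|² = (2−(-7))² + (-2−6)² + (9−7)² = 81 + 64 + 4 = 149
|YP4|² = (2−4)² + (-2−9)² + (9−4)² = 4 + 121 + 25 = 150
Sorted ascending: P1, P3, P4, … — the second-nearest is P3.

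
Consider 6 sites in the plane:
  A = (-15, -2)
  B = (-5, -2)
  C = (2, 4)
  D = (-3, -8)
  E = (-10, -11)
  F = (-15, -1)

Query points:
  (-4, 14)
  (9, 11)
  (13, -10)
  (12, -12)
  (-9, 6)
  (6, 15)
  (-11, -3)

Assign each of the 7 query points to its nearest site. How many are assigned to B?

1

(-4, 14) — d² to each: A:377, B:257, C:136, D:485, E:661, F:346 → nearest is C
(9, 11) — d² to each: A:745, B:365, C:98, D:505, E:845, F:720 → nearest is C
(13, -10) — d² to each: A:848, B:388, C:317, D:260, E:530, F:865 → nearest is D
(12, -12) — d² to each: A:829, B:389, C:356, D:241, E:485, F:850 → nearest is D
(-9, 6) — d² to each: A:100, B:80, C:125, D:232, E:290, F:85 → nearest is B
(6, 15) — d² to each: A:730, B:410, C:137, D:610, E:932, F:697 → nearest is C
(-11, -3) — d² to each: A:17, B:37, C:218, D:89, E:65, F:20 → nearest is A
1 of the 7 points has B as nearest.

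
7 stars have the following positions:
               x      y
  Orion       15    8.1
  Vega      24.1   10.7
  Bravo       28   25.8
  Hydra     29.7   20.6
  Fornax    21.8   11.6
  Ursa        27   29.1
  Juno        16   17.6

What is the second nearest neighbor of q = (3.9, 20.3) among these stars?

Orion

Compare squared distances (the ordering matches that of the actual distances):
d²(q, Orion) = (3.9−15)² + (20.3−8.1)² = 123.21 + 148.84 = 272.05
d²(q, Vega) = (3.9−24.1)² + (20.3−10.7)² = 408.04 + 92.16 = 500.2
d²(q, Bravo) = (3.9−28)² + (20.3−25.8)² = 580.81 + 30.25 = 611.06
d²(q, Hydra) = (3.9−29.7)² + (20.3−20.6)² = 665.64 + 0.09 = 665.73
d²(q, Fornax) = (3.9−21.8)² + (20.3−11.6)² = 320.41 + 75.69 = 396.1
d²(q, Ursa) = (3.9−27)² + (20.3−29.1)² = 533.61 + 77.44 = 611.05
d²(q, Juno) = (3.9−16)² + (20.3−17.6)² = 146.41 + 7.29 = 153.7
Sorted ascending: Juno, Orion, Fornax, … — the second-nearest is Orion.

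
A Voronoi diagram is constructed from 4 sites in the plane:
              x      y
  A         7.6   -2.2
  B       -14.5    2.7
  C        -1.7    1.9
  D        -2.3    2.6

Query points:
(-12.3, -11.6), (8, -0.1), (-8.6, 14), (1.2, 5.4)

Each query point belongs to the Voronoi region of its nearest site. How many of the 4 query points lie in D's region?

1

(-12.3, -11.6) — d² to each: A:484.37, B:209.33, C:294.61, D:301.64 → nearest is B
(8, -0.1) — d² to each: A:4.57, B:514.09, C:98.09, D:113.38 → nearest is A
(-8.6, 14) — d² to each: A:524.88, B:162.5, C:194.02, D:169.65 → nearest is B
(1.2, 5.4) — d² to each: A:98.72, B:253.78, C:20.66, D:20.09 → nearest is D
1 of the 4 points has D as nearest.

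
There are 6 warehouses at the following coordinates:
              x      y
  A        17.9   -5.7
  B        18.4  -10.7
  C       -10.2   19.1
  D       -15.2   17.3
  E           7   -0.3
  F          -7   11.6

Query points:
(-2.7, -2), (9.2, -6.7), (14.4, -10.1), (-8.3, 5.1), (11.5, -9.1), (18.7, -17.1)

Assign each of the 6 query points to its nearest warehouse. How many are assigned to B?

(-2.7, -2) — d² to each: A:438.05, B:520.9, C:501.46, D:528.74, E:96.98, F:203.45 → nearest is E
(9.2, -6.7) — d² to each: A:76.69, B:100.64, C:1042, D:1171.36, E:45.8, F:597.33 → nearest is E
(14.4, -10.1) — d² to each: A:31.61, B:16.36, C:1457.8, D:1626.92, E:150.8, F:928.85 → nearest is B
(-8.3, 5.1) — d² to each: A:803.08, B:962.53, C:199.61, D:196.45, E:263.25, F:43.94 → nearest is F
(11.5, -9.1) — d² to each: A:52.52, B:50.17, C:1266.13, D:1409.85, E:97.69, F:770.74 → nearest is B
(18.7, -17.1) — d² to each: A:130.6, B:41.05, C:2145.65, D:2332.57, E:419.13, F:1484.18 → nearest is B
3 of the 6 points have B as nearest.

3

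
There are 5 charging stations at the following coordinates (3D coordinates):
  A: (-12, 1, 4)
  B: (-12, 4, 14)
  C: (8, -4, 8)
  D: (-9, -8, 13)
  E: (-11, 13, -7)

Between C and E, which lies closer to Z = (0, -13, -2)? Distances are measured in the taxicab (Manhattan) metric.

C

d(Z,C) = |0−8| + |-13−(-4)| + |-2−8| = 8 + 9 + 10 = 27
d(Z,E) = |0−(-11)| + |-13−13| + |-2−(-7)| = 11 + 26 + 5 = 42
27 < 42, so C is closer.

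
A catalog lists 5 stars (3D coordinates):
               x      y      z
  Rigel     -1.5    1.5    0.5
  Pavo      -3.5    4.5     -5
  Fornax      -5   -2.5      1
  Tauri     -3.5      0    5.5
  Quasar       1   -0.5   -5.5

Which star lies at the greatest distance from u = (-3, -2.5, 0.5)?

Pavo

Squared Euclidean distances:
d²(u, Rigel) = (-3−(-1.5))² + (-2.5−1.5)² + (0.5−0.5)² = 2.25 + 16 + 0 = 18.25
d²(u, Pavo) = (-3−(-3.5))² + (-2.5−4.5)² + (0.5−(-5))² = 0.25 + 49 + 30.25 = 79.5
d²(u, Fornax) = (-3−(-5))² + (-2.5−(-2.5))² + (0.5−1)² = 4 + 0 + 0.25 = 4.25
d²(u, Tauri) = (-3−(-3.5))² + (-2.5−0)² + (0.5−5.5)² = 0.25 + 6.25 + 25 = 31.5
d²(u, Quasar) = (-3−1)² + (-2.5−(-0.5))² + (0.5−(-5.5))² = 16 + 4 + 36 = 56
The largest is to Pavo.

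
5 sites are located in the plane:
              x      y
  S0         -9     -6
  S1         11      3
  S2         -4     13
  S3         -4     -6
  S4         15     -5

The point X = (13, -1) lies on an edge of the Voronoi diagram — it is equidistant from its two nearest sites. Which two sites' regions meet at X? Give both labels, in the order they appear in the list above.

S1 and S4

Squared distances from X to each site:
|XS0|² = (13−(-9))² + (-1−(-6))² = 484 + 25 = 509
|XS1|² = (13−11)² + (-1−3)² = 4 + 16 = 20
|XS2|² = (13−(-4))² + (-1−13)² = 289 + 196 = 485
|XS3|² = (13−(-4))² + (-1−(-6))² = 289 + 25 = 314
|XS4|² = (13−15)² + (-1−(-5))² = 4 + 16 = 20
X is equidistant from S1 and S4 (both at squared distance 20), and every other site is strictly farther — so X lies on the S1–S4 Voronoi edge.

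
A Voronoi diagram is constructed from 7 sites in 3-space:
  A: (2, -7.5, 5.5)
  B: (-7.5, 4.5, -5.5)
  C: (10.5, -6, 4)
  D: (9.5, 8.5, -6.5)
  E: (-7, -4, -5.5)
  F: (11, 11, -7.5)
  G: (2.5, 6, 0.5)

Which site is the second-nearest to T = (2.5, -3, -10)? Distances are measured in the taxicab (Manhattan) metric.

G

d(T,A) = |2.5−2| + |-3−(-7.5)| + |-10−5.5| = 0.5 + 4.5 + 15.5 = 20.5
d(T,B) = |2.5−(-7.5)| + |-3−4.5| + |-10−(-5.5)| = 10 + 7.5 + 4.5 = 22
d(T,C) = |2.5−10.5| + |-3−(-6)| + |-10−4| = 8 + 3 + 14 = 25
d(T,D) = |2.5−9.5| + |-3−8.5| + |-10−(-6.5)| = 7 + 11.5 + 3.5 = 22
d(T,E) = |2.5−(-7)| + |-3−(-4)| + |-10−(-5.5)| = 9.5 + 1 + 4.5 = 15
d(T,F) = |2.5−11| + |-3−11| + |-10−(-7.5)| = 8.5 + 14 + 2.5 = 25
d(T,G) = |2.5−2.5| + |-3−6| + |-10−0.5| = 0 + 9 + 10.5 = 19.5
Sorted ascending: E, G, A, … — the second-nearest is G.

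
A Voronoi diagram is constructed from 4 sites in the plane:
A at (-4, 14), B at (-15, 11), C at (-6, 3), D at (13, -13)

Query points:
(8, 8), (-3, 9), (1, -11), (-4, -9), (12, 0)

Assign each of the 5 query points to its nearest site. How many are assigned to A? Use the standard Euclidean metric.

2

(8, 8) — d² to each: A:180, B:538, C:221, D:466 → nearest is A
(-3, 9) — d² to each: A:26, B:148, C:45, D:740 → nearest is A
(1, -11) — d² to each: A:650, B:740, C:245, D:148 → nearest is D
(-4, -9) — d² to each: A:529, B:521, C:148, D:305 → nearest is C
(12, 0) — d² to each: A:452, B:850, C:333, D:170 → nearest is D
2 of the 5 points have A as nearest.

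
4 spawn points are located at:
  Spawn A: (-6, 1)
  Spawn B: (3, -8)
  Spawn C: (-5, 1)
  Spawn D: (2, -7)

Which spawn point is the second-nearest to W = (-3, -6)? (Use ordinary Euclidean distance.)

Squared Euclidean distances:
d²(W, Spawn A) = (-3−(-6))² + (-6−1)² = 9 + 49 = 58
d²(W, Spawn B) = (-3−3)² + (-6−(-8))² = 36 + 4 = 40
d²(W, Spawn C) = (-3−(-5))² + (-6−1)² = 4 + 49 = 53
d²(W, Spawn D) = (-3−2)² + (-6−(-7))² = 25 + 1 = 26
Sorted ascending: Spawn D, Spawn B, Spawn C, … — the second-nearest is Spawn B.

Spawn B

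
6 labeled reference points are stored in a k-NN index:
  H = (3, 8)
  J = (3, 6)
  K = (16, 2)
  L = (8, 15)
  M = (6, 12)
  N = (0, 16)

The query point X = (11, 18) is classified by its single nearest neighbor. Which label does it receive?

Squared Euclidean distances:
|XH|² = (11−3)² + (18−8)² = 64 + 100 = 164
|XJ|² = (11−3)² + (18−6)² = 64 + 144 = 208
|XK|² = (11−16)² + (18−2)² = 25 + 256 = 281
|XL|² = (11−8)² + (18−15)² = 9 + 9 = 18
|XM|² = (11−6)² + (18−12)² = 25 + 36 = 61
|XN|² = (11−0)² + (18−16)² = 121 + 4 = 125
Minimum is at L.

L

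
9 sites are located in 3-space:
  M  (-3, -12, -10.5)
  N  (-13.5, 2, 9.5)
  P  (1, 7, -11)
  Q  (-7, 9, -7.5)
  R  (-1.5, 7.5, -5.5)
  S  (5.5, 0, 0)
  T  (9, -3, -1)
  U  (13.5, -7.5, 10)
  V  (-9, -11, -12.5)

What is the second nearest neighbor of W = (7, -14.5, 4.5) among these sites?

T

Since √ is increasing, it suffices to compare squared distances:
|WM|² = (7−(-3))² + (-14.5−(-12))² + (4.5−(-10.5))² = 100 + 6.25 + 225 = 331.25
|WN|² = (7−(-13.5))² + (-14.5−2)² + (4.5−9.5)² = 420.25 + 272.25 + 25 = 717.5
|WP|² = (7−1)² + (-14.5−7)² + (4.5−(-11))² = 36 + 462.25 + 240.25 = 738.5
|WQ|² = (7−(-7))² + (-14.5−9)² + (4.5−(-7.5))² = 196 + 552.25 + 144 = 892.25
|WR|² = (7−(-1.5))² + (-14.5−7.5)² + (4.5−(-5.5))² = 72.25 + 484 + 100 = 656.25
|WS|² = (7−5.5)² + (-14.5−0)² + (4.5−0)² = 2.25 + 210.25 + 20.25 = 232.75
|WT|² = (7−9)² + (-14.5−(-3))² + (4.5−(-1))² = 4 + 132.25 + 30.25 = 166.5
|WU|² = (7−13.5)² + (-14.5−(-7.5))² + (4.5−10)² = 42.25 + 49 + 30.25 = 121.5
|WV|² = (7−(-9))² + (-14.5−(-11))² + (4.5−(-12.5))² = 256 + 12.25 + 289 = 557.25
Sorted ascending: U, T, S, … — the second-nearest is T.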